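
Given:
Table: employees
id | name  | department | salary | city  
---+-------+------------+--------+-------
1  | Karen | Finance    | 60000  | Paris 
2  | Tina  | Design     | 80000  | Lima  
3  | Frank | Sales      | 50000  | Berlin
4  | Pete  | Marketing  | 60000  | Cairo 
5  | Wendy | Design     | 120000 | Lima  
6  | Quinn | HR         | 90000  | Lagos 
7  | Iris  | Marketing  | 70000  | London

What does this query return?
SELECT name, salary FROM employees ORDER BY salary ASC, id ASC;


Sorting by salary ASC, then id ASC for ties

7 rows:
Frank, 50000
Karen, 60000
Pete, 60000
Iris, 70000
Tina, 80000
Quinn, 90000
Wendy, 120000


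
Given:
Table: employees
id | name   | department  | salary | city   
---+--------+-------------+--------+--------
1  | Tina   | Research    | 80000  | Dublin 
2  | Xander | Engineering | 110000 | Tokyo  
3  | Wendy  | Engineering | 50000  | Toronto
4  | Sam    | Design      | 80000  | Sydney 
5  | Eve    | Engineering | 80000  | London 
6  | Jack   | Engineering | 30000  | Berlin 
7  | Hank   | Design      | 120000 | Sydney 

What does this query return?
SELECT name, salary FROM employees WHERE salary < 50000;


Filtering: salary < 50000
Matching: 1 rows

1 rows:
Jack, 30000


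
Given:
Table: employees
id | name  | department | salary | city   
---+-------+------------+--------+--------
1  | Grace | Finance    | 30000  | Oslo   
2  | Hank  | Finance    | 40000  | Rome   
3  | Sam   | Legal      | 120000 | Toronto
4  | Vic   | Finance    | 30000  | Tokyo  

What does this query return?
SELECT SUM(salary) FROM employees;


SUM(salary) = 30000 + 40000 + 120000 + 30000 = 220000

220000


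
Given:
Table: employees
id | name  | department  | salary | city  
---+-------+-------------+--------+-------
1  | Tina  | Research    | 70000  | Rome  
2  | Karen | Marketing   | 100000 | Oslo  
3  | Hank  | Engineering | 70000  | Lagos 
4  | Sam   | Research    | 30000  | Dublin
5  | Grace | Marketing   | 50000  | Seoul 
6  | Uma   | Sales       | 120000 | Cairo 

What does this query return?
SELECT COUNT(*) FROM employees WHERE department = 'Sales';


Counting rows where department = 'Sales'
  Uma -> MATCH


1


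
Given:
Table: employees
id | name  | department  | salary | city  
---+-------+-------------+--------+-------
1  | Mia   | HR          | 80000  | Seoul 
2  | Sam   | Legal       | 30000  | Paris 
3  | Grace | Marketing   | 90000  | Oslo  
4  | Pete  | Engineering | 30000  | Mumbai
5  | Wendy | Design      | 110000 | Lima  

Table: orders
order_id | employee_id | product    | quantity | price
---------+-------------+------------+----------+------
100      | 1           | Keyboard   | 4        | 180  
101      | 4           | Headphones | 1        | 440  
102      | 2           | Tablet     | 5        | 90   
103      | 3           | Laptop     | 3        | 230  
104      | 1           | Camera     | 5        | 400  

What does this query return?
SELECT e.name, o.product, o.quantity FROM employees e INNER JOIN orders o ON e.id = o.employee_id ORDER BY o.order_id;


Joining employees.id = orders.employee_id:
  employee Mia (id=1) -> order Keyboard
  employee Pete (id=4) -> order Headphones
  employee Sam (id=2) -> order Tablet
  employee Grace (id=3) -> order Laptop
  employee Mia (id=1) -> order Camera


5 rows:
Mia, Keyboard, 4
Pete, Headphones, 1
Sam, Tablet, 5
Grace, Laptop, 3
Mia, Camera, 5


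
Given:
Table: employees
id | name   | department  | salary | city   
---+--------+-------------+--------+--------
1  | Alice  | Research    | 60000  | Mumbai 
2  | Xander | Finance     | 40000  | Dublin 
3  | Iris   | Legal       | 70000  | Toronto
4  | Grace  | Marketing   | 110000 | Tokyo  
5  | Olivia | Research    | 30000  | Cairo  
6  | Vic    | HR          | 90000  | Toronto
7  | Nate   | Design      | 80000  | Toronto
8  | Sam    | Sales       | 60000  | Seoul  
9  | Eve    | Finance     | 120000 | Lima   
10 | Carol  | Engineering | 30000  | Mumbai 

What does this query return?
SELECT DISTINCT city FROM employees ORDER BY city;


All 'city' values (row order): Mumbai, Dublin, Toronto, Tokyo, Cairo, Toronto, Toronto, Seoul, Lima, Mumbai
Removing duplicates leaves 7 unique value(s).

7 values:
Cairo
Dublin
Lima
Mumbai
Seoul
Tokyo
Toronto


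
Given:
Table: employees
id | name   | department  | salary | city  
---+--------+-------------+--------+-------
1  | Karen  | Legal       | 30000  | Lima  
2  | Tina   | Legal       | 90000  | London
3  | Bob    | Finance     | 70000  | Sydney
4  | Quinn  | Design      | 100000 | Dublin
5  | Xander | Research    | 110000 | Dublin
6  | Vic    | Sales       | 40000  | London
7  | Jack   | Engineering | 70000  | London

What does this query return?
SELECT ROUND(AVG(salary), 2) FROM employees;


SUM(salary) = 510000
COUNT = 7
ROUND(AVG, 2) = ROUND(510000 / 7, 2) = 72857.14

72857.14


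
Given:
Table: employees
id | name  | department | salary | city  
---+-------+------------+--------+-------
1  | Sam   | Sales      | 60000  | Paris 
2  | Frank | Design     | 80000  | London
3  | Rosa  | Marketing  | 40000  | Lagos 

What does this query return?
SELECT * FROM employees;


SELECT * returns all 3 rows with all columns

3 rows:
1, Sam, Sales, 60000, Paris
2, Frank, Design, 80000, London
3, Rosa, Marketing, 40000, Lagos


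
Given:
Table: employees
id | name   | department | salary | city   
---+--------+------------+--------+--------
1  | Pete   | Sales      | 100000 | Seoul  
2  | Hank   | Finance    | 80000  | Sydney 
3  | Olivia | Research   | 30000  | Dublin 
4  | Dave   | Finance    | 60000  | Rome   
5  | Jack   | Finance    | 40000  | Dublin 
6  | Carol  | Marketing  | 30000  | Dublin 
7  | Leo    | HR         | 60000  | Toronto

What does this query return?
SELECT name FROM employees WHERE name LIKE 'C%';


LIKE 'C%' matches names starting with 'C'
Matching: 1

1 rows:
Carol


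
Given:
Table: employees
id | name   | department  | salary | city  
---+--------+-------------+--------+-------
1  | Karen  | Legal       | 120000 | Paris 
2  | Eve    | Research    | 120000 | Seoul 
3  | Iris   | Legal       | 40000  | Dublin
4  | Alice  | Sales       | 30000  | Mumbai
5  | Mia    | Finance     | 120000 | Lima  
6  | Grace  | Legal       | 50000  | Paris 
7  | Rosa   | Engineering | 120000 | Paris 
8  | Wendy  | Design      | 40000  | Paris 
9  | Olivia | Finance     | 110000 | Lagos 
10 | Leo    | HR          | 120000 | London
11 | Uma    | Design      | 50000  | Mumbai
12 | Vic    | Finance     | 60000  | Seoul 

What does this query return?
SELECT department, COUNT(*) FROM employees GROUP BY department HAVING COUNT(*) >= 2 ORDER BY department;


Groups with count >= 2:
  Design: 2 -> PASS
  Finance: 3 -> PASS
  Legal: 3 -> PASS
  Engineering: 1 -> filtered out
  HR: 1 -> filtered out
  Research: 1 -> filtered out
  Sales: 1 -> filtered out


3 groups:
Design, 2
Finance, 3
Legal, 3


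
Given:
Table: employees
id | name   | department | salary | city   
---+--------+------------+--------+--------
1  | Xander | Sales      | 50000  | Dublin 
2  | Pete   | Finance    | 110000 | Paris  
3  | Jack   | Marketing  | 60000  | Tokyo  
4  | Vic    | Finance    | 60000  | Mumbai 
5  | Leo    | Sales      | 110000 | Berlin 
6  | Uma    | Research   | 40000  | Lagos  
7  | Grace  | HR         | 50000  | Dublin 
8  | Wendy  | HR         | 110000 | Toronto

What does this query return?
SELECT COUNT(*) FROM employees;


COUNT(*) counts all rows

8


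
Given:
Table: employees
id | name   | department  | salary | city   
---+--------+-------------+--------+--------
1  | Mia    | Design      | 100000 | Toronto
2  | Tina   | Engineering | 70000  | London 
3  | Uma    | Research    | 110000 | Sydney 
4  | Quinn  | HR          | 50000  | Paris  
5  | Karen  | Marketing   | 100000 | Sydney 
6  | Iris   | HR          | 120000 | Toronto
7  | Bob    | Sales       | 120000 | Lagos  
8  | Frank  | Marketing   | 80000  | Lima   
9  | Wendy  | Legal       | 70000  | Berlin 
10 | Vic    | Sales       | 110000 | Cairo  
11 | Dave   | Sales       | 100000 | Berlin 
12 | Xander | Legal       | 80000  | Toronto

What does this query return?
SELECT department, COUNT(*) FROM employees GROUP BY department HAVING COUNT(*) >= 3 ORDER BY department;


Groups with count >= 3:
  Sales: 3 -> PASS
  Design: 1 -> filtered out
  Engineering: 1 -> filtered out
  HR: 2 -> filtered out
  Legal: 2 -> filtered out
  Marketing: 2 -> filtered out
  Research: 1 -> filtered out


1 groups:
Sales, 3


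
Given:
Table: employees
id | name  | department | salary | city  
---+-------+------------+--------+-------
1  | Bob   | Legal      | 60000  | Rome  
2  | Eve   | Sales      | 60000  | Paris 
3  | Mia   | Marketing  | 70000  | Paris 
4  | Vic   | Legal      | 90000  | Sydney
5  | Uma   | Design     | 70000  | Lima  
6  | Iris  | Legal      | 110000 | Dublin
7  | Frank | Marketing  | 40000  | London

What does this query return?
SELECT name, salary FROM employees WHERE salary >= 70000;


Filtering: salary >= 70000
Matching: 4 rows

4 rows:
Mia, 70000
Vic, 90000
Uma, 70000
Iris, 110000


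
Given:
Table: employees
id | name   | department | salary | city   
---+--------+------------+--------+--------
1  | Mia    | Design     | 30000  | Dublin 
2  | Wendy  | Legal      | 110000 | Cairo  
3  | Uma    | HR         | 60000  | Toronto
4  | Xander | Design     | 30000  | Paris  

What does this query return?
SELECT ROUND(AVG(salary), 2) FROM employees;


SUM(salary) = 230000
COUNT = 4
ROUND(AVG, 2) = ROUND(230000 / 4, 2) = 57500.0

57500.0


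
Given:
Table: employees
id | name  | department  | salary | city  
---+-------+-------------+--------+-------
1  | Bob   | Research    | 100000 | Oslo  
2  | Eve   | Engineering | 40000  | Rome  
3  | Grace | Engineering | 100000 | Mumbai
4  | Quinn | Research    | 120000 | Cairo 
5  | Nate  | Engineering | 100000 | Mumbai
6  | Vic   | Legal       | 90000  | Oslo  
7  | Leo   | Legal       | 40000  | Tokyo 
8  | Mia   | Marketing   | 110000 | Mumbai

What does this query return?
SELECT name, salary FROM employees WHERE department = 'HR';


Filtering: department = 'HR'
Matching rows: 0

Empty result set (0 rows)


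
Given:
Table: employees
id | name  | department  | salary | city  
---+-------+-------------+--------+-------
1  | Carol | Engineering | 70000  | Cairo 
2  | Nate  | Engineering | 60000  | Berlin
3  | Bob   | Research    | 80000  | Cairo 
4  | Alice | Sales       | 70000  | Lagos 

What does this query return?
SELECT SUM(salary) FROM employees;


SUM(salary) = 70000 + 60000 + 80000 + 70000 = 280000

280000


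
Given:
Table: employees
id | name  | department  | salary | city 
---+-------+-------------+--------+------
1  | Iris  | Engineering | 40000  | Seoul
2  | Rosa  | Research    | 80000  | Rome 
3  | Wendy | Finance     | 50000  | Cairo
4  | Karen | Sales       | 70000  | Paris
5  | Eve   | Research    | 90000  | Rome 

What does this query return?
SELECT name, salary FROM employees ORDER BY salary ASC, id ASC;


Sorting by salary ASC, then id ASC for ties

5 rows:
Iris, 40000
Wendy, 50000
Karen, 70000
Rosa, 80000
Eve, 90000


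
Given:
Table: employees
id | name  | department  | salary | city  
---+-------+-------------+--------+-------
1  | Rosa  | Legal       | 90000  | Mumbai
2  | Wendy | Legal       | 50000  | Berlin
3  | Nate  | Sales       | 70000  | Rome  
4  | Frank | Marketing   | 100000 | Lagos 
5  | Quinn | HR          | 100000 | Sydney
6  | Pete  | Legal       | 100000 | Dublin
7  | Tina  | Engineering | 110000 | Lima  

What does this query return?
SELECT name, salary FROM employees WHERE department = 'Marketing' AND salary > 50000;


Filtering: department = 'Marketing' AND salary > 50000
Matching: 1 rows

1 rows:
Frank, 100000


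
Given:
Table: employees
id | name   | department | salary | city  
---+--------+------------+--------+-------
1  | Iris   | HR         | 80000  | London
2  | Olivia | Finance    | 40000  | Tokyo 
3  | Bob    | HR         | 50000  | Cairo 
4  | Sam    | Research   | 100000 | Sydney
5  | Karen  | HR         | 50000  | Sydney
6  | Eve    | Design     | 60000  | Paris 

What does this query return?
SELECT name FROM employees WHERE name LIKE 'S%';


LIKE 'S%' matches names starting with 'S'
Matching: 1

1 rows:
Sam


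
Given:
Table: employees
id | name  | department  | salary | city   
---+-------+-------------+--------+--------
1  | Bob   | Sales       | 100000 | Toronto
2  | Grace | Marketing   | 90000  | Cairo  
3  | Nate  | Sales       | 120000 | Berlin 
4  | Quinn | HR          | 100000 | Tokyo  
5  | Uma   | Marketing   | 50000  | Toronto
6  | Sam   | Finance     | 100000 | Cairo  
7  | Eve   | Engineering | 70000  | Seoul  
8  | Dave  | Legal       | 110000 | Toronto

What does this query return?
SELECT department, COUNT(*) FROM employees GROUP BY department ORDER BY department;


Assigning each row to its department group:
  Bob -> Sales
  Grace -> Marketing
  Nate -> Sales
  Quinn -> HR
  Uma -> Marketing
  Sam -> Finance
  Eve -> Engineering
  Dave -> Legal


6 groups:
Engineering, 1
Finance, 1
HR, 1
Legal, 1
Marketing, 2
Sales, 2


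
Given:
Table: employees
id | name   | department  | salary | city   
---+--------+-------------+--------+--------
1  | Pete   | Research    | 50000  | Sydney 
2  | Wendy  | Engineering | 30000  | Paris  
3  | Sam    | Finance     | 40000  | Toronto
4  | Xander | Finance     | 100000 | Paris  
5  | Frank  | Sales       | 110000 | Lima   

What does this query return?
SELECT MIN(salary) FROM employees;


Salaries: 50000, 30000, 40000, 100000, 110000
MIN = 30000

30000


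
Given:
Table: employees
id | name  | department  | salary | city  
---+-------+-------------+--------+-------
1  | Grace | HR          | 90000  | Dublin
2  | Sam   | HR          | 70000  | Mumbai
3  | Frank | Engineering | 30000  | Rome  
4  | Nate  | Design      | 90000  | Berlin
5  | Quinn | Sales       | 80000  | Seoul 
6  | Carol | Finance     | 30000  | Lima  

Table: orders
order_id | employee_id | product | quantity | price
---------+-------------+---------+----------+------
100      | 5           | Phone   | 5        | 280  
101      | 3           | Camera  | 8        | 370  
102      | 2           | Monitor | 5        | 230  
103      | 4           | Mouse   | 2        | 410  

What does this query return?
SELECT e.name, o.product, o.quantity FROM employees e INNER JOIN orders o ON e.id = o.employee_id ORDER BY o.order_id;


Joining employees.id = orders.employee_id:
  employee Quinn (id=5) -> order Phone
  employee Frank (id=3) -> order Camera
  employee Sam (id=2) -> order Monitor
  employee Nate (id=4) -> order Mouse


4 rows:
Quinn, Phone, 5
Frank, Camera, 8
Sam, Monitor, 5
Nate, Mouse, 2


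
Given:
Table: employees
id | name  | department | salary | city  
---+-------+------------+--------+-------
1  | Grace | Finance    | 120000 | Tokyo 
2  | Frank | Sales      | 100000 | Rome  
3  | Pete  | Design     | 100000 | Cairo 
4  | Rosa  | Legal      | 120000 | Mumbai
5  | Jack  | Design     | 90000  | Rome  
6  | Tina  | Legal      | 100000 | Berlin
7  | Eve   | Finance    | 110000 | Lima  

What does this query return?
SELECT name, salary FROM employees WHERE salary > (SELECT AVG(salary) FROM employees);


Subquery: AVG(salary) = 105714.29
Filtering: salary > 105714.29
  Grace (120000) -> MATCH
  Rosa (120000) -> MATCH
  Eve (110000) -> MATCH


3 rows:
Grace, 120000
Rosa, 120000
Eve, 110000


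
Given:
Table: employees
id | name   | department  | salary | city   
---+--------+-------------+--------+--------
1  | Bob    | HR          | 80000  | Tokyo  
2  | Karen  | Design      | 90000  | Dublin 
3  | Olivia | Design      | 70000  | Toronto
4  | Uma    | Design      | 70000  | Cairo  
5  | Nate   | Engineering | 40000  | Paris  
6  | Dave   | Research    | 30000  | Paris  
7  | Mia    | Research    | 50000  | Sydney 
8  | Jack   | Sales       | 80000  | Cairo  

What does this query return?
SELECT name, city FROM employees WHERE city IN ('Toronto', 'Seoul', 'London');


Filtering: city IN ('Toronto', 'Seoul', 'London')
Matching: 1 rows

1 rows:
Olivia, Toronto


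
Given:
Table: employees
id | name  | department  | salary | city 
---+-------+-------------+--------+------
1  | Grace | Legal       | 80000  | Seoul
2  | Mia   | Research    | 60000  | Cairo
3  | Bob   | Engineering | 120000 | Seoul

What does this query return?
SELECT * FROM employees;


SELECT * returns all 3 rows with all columns

3 rows:
1, Grace, Legal, 80000, Seoul
2, Mia, Research, 60000, Cairo
3, Bob, Engineering, 120000, Seoul


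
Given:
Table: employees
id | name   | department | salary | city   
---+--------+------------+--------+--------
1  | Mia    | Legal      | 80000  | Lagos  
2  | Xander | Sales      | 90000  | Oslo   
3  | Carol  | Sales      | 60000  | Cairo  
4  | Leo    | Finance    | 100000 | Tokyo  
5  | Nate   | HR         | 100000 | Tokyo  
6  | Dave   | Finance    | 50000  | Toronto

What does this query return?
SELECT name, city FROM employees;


Projecting columns: name, city

6 rows:
Mia, Lagos
Xander, Oslo
Carol, Cairo
Leo, Tokyo
Nate, Tokyo
Dave, Toronto


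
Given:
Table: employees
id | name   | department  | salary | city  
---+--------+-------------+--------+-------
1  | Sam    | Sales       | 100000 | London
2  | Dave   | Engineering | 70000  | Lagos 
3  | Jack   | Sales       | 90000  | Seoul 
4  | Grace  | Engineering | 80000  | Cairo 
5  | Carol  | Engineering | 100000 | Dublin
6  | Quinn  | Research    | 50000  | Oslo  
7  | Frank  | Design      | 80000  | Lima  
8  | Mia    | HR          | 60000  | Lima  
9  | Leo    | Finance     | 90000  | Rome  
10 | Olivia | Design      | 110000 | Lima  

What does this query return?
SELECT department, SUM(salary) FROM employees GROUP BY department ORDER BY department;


Summing salary within each department:
  Design: 80000 + 110000 = 190000
  Engineering: 70000 + 80000 + 100000 = 250000
  Finance: 90000 = 90000
  HR: 60000 = 60000
  Research: 50000 = 50000
  Sales: 100000 + 90000 = 190000


6 groups:
Design, 190000
Engineering, 250000
Finance, 90000
HR, 60000
Research, 50000
Sales, 190000


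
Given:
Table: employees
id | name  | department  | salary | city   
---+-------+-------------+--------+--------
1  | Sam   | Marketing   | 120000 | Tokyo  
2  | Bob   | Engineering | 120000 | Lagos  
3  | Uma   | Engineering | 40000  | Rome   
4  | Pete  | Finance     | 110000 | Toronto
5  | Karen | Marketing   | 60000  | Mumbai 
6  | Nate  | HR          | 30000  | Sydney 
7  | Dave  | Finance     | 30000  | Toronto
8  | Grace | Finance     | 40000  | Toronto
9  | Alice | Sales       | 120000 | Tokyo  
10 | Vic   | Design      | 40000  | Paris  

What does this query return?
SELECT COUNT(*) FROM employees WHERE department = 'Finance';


Counting rows where department = 'Finance'
  Pete -> MATCH
  Dave -> MATCH
  Grace -> MATCH


3


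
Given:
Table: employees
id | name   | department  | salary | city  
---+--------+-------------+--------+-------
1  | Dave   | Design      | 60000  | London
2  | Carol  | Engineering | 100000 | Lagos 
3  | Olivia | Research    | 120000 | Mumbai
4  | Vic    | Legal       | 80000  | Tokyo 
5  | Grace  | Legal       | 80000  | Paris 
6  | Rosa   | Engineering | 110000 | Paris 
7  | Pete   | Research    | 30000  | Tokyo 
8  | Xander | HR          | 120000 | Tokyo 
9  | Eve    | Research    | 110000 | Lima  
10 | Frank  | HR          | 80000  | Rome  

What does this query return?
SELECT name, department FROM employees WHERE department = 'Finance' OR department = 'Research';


Filtering: department = 'Finance' OR 'Research'
Matching: 3 rows

3 rows:
Olivia, Research
Pete, Research
Eve, Research


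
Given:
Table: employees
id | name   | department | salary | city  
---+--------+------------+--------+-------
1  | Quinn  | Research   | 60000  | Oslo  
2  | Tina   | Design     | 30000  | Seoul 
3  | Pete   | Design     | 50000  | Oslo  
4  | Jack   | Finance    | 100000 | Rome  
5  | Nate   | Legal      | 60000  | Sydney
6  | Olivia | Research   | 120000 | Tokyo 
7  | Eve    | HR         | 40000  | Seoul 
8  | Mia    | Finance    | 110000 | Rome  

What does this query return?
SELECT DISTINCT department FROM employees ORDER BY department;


All 'department' values (row order): Research, Design, Design, Finance, Legal, Research, HR, Finance
Removing duplicates leaves 5 unique value(s).

5 values:
Design
Finance
HR
Legal
Research


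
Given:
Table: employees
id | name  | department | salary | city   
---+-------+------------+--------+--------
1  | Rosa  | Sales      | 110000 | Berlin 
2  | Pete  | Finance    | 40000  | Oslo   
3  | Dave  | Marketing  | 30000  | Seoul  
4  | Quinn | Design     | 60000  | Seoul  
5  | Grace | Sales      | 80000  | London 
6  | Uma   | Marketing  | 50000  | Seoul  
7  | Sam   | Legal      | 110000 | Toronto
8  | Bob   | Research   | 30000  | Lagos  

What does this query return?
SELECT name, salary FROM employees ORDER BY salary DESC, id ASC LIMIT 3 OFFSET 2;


Sort by salary DESC (id ASC tiebreak), then skip 2 and take 3
Rows 3 through 5

3 rows:
Grace, 80000
Quinn, 60000
Uma, 50000


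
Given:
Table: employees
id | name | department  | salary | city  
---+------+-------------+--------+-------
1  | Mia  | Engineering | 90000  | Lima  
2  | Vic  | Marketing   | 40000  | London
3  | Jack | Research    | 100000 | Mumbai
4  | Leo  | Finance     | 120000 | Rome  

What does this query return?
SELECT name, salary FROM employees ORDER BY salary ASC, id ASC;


Sorting by salary ASC, then id ASC for ties

4 rows:
Vic, 40000
Mia, 90000
Jack, 100000
Leo, 120000


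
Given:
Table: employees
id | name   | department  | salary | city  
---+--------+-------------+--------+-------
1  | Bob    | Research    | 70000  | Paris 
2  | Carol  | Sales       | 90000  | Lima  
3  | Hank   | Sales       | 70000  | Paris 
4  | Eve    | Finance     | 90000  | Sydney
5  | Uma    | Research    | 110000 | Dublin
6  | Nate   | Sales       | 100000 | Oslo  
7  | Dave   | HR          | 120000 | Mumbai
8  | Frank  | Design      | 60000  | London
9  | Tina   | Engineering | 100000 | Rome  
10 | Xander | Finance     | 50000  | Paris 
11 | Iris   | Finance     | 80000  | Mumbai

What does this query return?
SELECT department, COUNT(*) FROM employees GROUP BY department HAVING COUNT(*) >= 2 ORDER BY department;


Groups with count >= 2:
  Finance: 3 -> PASS
  Research: 2 -> PASS
  Sales: 3 -> PASS
  Design: 1 -> filtered out
  Engineering: 1 -> filtered out
  HR: 1 -> filtered out


3 groups:
Finance, 3
Research, 2
Sales, 3


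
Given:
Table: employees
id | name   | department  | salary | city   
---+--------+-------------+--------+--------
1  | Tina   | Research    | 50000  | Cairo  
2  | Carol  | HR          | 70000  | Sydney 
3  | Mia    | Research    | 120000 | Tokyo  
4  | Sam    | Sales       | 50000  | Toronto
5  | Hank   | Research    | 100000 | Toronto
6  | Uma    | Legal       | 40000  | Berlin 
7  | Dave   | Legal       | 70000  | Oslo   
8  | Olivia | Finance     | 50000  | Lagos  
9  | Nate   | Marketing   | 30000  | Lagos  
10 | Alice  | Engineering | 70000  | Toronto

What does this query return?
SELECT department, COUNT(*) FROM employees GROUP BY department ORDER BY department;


Assigning each row to its department group:
  Tina -> Research
  Carol -> HR
  Mia -> Research
  Sam -> Sales
  Hank -> Research
  Uma -> Legal
  Dave -> Legal
  Olivia -> Finance
  Nate -> Marketing
  Alice -> Engineering


7 groups:
Engineering, 1
Finance, 1
HR, 1
Legal, 2
Marketing, 1
Research, 3
Sales, 1


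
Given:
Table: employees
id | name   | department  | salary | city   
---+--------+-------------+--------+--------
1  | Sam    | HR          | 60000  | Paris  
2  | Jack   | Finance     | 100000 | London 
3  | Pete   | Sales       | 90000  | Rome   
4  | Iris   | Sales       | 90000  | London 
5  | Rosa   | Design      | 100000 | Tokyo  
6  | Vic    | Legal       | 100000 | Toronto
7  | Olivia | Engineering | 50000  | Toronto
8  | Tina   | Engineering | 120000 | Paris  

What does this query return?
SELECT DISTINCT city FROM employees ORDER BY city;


All 'city' values (row order): Paris, London, Rome, London, Tokyo, Toronto, Toronto, Paris
Removing duplicates leaves 5 unique value(s).

5 values:
London
Paris
Rome
Tokyo
Toronto


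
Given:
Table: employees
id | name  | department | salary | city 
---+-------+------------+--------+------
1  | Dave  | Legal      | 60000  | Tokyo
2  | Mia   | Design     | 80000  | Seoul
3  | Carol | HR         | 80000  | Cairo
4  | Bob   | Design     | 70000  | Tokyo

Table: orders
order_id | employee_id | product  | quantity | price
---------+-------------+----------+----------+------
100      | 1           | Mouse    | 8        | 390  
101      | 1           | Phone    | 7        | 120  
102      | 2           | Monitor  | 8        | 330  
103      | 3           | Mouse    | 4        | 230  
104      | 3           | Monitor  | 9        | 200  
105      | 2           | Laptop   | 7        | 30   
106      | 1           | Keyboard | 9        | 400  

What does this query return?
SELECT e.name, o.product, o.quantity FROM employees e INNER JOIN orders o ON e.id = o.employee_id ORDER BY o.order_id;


Joining employees.id = orders.employee_id:
  employee Dave (id=1) -> order Mouse
  employee Dave (id=1) -> order Phone
  employee Mia (id=2) -> order Monitor
  employee Carol (id=3) -> order Mouse
  employee Carol (id=3) -> order Monitor
  employee Mia (id=2) -> order Laptop
  employee Dave (id=1) -> order Keyboard


7 rows:
Dave, Mouse, 8
Dave, Phone, 7
Mia, Monitor, 8
Carol, Mouse, 4
Carol, Monitor, 9
Mia, Laptop, 7
Dave, Keyboard, 9


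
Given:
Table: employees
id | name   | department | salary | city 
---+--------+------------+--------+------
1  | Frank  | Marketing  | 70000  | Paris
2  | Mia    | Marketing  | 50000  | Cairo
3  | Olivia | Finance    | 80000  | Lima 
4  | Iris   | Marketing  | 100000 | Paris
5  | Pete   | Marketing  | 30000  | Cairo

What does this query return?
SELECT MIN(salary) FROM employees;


Salaries: 70000, 50000, 80000, 100000, 30000
MIN = 30000

30000


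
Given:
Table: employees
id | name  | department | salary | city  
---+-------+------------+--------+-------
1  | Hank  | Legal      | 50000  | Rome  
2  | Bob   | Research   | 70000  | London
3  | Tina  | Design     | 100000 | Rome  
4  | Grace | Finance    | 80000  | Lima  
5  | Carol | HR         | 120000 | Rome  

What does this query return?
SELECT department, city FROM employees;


Projecting columns: department, city

5 rows:
Legal, Rome
Research, London
Design, Rome
Finance, Lima
HR, Rome


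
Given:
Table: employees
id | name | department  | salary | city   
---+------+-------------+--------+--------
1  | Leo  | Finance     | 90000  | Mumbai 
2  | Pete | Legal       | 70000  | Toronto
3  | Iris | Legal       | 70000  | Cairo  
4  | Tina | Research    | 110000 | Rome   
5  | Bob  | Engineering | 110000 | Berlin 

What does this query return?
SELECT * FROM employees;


SELECT * returns all 5 rows with all columns

5 rows:
1, Leo, Finance, 90000, Mumbai
2, Pete, Legal, 70000, Toronto
3, Iris, Legal, 70000, Cairo
4, Tina, Research, 110000, Rome
5, Bob, Engineering, 110000, Berlin


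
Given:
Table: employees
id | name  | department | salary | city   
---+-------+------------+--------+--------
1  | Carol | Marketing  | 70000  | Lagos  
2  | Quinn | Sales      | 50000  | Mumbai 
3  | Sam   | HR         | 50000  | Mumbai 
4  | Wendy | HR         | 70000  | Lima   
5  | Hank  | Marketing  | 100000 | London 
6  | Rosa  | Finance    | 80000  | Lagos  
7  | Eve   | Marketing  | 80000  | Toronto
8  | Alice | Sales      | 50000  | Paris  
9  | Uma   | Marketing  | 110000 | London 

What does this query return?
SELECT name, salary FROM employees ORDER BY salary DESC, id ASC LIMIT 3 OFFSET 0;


Sort by salary DESC (id ASC tiebreak), then skip 0 and take 3
Rows 1 through 3

3 rows:
Uma, 110000
Hank, 100000
Rosa, 80000


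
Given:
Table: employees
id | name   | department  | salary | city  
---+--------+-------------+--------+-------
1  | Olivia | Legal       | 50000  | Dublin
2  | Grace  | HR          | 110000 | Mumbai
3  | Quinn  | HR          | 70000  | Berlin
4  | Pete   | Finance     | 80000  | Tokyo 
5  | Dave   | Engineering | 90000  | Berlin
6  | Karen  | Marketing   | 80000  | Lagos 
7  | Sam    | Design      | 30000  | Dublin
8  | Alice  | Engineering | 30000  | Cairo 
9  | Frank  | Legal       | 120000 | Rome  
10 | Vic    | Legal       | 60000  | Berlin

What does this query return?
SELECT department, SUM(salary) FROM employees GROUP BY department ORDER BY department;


Summing salary within each department:
  Design: 30000 = 30000
  Engineering: 90000 + 30000 = 120000
  Finance: 80000 = 80000
  HR: 110000 + 70000 = 180000
  Legal: 50000 + 120000 + 60000 = 230000
  Marketing: 80000 = 80000


6 groups:
Design, 30000
Engineering, 120000
Finance, 80000
HR, 180000
Legal, 230000
Marketing, 80000


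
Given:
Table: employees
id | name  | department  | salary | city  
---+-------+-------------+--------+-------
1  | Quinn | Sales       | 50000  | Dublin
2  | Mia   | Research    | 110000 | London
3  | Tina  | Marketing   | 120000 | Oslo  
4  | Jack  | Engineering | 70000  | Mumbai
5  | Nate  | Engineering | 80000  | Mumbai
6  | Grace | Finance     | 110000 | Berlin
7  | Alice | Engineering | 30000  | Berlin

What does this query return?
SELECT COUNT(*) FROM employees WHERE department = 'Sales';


Counting rows where department = 'Sales'
  Quinn -> MATCH


1


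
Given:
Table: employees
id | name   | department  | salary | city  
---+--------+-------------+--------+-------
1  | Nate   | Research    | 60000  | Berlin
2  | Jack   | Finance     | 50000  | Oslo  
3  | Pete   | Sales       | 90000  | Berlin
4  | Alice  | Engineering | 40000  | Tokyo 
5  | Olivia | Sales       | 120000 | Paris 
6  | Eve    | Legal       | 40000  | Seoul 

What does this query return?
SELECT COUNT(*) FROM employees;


COUNT(*) counts all rows

6


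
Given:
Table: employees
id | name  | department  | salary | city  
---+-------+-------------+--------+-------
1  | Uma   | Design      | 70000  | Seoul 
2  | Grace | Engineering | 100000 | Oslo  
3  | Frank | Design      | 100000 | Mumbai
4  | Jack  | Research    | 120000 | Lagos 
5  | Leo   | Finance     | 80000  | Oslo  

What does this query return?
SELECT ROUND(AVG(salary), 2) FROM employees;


SUM(salary) = 470000
COUNT = 5
ROUND(AVG, 2) = ROUND(470000 / 5, 2) = 94000.0

94000.0


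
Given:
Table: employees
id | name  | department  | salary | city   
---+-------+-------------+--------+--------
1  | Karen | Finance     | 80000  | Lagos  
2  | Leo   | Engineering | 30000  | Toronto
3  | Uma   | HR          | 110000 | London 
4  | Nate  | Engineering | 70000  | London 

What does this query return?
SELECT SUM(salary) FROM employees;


SUM(salary) = 80000 + 30000 + 110000 + 70000 = 290000

290000


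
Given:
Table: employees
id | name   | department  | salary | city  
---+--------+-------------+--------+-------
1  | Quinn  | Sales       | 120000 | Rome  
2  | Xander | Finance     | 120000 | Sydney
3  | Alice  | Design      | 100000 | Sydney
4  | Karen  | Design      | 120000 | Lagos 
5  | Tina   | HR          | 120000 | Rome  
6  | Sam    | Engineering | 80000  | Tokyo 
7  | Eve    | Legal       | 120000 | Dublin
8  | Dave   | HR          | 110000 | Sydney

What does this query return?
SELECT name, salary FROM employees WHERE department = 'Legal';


Filtering: department = 'Legal'
Matching rows: 1

1 rows:
Eve, 120000


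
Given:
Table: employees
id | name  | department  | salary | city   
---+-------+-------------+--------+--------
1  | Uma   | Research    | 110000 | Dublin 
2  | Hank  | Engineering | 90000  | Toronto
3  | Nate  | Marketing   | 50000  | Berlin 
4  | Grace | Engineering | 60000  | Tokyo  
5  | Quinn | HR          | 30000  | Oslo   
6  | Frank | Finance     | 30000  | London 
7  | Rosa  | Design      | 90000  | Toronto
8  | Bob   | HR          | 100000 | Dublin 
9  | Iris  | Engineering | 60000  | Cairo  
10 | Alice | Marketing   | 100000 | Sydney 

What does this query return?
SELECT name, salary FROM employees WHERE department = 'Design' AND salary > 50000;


Filtering: department = 'Design' AND salary > 50000
Matching: 1 rows

1 rows:
Rosa, 90000


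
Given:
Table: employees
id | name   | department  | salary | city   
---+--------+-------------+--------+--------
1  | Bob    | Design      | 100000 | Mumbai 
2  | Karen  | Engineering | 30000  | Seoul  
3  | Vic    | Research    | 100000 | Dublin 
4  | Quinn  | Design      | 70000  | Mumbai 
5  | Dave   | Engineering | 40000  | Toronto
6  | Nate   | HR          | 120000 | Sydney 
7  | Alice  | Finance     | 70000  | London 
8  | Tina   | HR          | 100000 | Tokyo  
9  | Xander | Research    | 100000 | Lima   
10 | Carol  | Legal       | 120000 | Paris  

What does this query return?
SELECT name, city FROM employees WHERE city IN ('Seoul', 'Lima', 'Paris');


Filtering: city IN ('Seoul', 'Lima', 'Paris')
Matching: 3 rows

3 rows:
Karen, Seoul
Xander, Lima
Carol, Paris


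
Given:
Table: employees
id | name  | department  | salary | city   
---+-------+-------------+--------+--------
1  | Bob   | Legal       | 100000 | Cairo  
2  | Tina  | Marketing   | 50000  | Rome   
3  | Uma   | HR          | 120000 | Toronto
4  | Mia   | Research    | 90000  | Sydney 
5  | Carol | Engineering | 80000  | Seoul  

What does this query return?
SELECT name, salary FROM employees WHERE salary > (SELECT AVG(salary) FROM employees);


Subquery: AVG(salary) = 88000.0
Filtering: salary > 88000.0
  Bob (100000) -> MATCH
  Uma (120000) -> MATCH
  Mia (90000) -> MATCH


3 rows:
Bob, 100000
Uma, 120000
Mia, 90000


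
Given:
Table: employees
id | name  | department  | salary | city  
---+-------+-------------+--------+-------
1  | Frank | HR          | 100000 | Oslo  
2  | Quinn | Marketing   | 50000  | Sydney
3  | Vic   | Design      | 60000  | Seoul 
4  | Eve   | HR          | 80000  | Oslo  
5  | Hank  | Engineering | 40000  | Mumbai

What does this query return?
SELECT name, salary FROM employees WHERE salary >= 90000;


Filtering: salary >= 90000
Matching: 1 rows

1 rows:
Frank, 100000


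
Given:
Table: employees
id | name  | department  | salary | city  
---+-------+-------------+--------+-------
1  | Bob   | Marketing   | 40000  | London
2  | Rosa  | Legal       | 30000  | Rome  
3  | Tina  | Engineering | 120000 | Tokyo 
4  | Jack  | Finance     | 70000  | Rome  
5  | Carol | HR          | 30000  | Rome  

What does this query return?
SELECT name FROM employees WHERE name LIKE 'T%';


LIKE 'T%' matches names starting with 'T'
Matching: 1

1 rows:
Tina


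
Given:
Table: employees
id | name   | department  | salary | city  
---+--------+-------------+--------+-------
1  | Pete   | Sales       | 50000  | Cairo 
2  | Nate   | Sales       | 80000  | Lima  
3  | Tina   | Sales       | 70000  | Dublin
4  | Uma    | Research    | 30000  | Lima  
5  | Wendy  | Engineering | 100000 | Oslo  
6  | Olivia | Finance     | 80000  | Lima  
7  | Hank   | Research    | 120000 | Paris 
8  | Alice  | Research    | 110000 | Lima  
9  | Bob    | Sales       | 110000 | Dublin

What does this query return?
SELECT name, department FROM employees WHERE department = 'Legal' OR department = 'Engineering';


Filtering: department = 'Legal' OR 'Engineering'
Matching: 1 rows

1 rows:
Wendy, Engineering


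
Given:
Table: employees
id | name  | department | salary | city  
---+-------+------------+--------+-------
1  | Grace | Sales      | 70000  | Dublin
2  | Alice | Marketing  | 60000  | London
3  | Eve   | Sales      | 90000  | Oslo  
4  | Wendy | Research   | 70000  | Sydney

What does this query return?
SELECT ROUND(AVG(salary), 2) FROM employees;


SUM(salary) = 290000
COUNT = 4
ROUND(AVG, 2) = ROUND(290000 / 4, 2) = 72500.0

72500.0


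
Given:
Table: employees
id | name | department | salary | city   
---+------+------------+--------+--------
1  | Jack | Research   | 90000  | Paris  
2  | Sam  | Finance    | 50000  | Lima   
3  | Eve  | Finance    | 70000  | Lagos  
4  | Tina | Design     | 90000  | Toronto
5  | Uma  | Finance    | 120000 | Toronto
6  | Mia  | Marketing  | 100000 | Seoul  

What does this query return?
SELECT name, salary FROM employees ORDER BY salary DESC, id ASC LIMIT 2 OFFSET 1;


Sort by salary DESC (id ASC tiebreak), then skip 1 and take 2
Rows 2 through 3

2 rows:
Mia, 100000
Jack, 90000


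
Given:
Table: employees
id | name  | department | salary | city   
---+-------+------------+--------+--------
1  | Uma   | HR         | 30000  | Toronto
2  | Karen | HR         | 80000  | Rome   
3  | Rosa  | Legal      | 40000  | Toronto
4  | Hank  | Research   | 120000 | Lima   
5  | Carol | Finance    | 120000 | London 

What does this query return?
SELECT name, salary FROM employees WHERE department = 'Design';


Filtering: department = 'Design'
Matching rows: 0

Empty result set (0 rows)


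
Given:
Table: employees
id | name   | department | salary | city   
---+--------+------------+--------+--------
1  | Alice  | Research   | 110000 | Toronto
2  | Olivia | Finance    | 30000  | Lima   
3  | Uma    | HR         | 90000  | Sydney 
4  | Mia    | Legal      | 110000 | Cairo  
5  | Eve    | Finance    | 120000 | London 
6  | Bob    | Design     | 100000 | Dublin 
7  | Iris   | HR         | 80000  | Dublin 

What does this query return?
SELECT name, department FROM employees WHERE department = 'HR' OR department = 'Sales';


Filtering: department = 'HR' OR 'Sales'
Matching: 2 rows

2 rows:
Uma, HR
Iris, HR


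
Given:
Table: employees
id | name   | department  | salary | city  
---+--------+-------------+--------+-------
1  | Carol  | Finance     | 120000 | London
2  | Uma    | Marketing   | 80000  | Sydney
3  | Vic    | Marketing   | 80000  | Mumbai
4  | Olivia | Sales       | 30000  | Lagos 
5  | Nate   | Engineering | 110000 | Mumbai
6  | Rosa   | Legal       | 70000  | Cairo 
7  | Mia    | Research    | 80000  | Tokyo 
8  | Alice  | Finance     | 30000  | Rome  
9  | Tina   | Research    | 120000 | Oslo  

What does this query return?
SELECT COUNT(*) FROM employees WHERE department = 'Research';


Counting rows where department = 'Research'
  Mia -> MATCH
  Tina -> MATCH


2


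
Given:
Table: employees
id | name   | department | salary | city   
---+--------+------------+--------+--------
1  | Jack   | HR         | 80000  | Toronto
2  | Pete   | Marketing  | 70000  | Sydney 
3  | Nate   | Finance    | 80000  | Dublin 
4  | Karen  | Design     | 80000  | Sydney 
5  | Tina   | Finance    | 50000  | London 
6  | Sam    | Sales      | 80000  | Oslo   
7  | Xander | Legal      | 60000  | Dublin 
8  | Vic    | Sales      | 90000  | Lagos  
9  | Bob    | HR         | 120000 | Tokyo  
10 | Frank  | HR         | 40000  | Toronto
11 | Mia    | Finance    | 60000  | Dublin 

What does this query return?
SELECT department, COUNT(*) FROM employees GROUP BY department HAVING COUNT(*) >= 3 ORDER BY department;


Groups with count >= 3:
  Finance: 3 -> PASS
  HR: 3 -> PASS
  Design: 1 -> filtered out
  Legal: 1 -> filtered out
  Marketing: 1 -> filtered out
  Sales: 2 -> filtered out


2 groups:
Finance, 3
HR, 3


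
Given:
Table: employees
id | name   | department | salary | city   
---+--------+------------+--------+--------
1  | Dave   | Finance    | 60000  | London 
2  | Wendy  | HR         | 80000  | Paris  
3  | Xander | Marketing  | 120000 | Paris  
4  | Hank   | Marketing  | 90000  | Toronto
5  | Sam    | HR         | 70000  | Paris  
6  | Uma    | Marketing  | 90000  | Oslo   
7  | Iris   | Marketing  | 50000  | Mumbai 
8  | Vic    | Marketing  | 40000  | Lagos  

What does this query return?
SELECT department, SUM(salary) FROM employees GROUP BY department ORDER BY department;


Summing salary within each department:
  Finance: 60000 = 60000
  HR: 80000 + 70000 = 150000
  Marketing: 120000 + 90000 + 90000 + 50000 + 40000 = 390000


3 groups:
Finance, 60000
HR, 150000
Marketing, 390000


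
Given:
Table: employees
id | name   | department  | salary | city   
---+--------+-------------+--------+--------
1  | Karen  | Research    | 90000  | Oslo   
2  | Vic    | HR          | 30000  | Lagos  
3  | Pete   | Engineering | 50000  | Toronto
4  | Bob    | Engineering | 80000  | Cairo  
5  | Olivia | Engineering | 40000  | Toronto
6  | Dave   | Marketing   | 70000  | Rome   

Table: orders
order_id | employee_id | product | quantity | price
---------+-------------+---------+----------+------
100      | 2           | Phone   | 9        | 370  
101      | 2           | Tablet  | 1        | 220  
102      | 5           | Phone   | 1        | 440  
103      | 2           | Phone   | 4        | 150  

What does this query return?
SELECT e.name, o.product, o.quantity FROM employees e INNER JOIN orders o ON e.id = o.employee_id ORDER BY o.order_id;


Joining employees.id = orders.employee_id:
  employee Vic (id=2) -> order Phone
  employee Vic (id=2) -> order Tablet
  employee Olivia (id=5) -> order Phone
  employee Vic (id=2) -> order Phone


4 rows:
Vic, Phone, 9
Vic, Tablet, 1
Olivia, Phone, 1
Vic, Phone, 4
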